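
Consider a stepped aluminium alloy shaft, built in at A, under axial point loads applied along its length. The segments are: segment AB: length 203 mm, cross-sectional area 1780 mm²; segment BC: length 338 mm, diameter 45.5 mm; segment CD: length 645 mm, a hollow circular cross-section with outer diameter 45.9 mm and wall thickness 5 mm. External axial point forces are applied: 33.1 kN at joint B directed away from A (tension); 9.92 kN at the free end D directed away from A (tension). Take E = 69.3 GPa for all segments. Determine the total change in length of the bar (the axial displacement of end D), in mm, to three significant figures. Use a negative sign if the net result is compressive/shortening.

Internal axial forces (sectioning from the free end, tension +): N_CD = 9.92 kN, N_BC = 9.92 kN, N_AB = 43.02 kN.
A_BC = 1626 mm².
A_CD = 642.5 mm².
δ_AB = 43020·203/(1780·69300) = 0.0708 mm
δ_BC = 9920·338/(1626·69300) = 0.02976 mm
δ_CD = 9920·645/(642.5·69300) = 0.1437 mm
δ = Σδ_i = 0.2443 mm.

0.244 mm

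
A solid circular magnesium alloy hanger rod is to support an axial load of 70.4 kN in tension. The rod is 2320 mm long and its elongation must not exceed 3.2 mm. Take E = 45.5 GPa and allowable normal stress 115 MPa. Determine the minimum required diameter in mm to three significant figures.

Required area A ≥ P/σ_allow = 70400/115 = 612.2 mm².
For a solid circular section, d ≥ √(4A/π) = 27.92 mm.
Elongation limit: A ≥ PL/(Eδ_allow) = 70400·2320/(45500·3.2) = 1122 mm² ⇒ d ≥ 37.79 mm.
The elongation limit governs.

37.8 mm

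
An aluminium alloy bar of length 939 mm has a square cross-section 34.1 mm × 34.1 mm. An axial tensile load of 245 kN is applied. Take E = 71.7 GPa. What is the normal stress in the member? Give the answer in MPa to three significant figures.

211 MPa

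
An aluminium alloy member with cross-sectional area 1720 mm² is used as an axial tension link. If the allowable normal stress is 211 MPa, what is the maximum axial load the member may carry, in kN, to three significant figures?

363 kN

P_max = σ_allow · A = 211 · 1720 = 362900 N = 362.9 kN.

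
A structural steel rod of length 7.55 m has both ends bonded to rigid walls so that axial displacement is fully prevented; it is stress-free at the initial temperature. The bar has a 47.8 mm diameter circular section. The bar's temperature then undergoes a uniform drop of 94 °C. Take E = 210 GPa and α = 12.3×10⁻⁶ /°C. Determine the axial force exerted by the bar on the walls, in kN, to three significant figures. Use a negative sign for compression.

Free thermal expansion αLΔT = 12.3e-6 · 7550 · -94 = -8.729 mm.
The walls impose strain ε = −(-8.729)/7550 = 1.1562e-03; σ = Eε = 210000 · 1.1562e-03 = 242.8 MPa.
Wall reaction R = σ·A = 242.8·1795 = 435700 N = 435.7 kN.

436 kN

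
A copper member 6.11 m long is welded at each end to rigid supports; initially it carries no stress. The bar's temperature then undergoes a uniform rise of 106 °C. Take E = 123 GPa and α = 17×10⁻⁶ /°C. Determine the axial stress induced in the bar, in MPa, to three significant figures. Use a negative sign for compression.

-222 MPa

Free thermal expansion αLΔT = 17e-6 · 6110 · 106 = 11.01 mm.
The walls impose strain ε = −(11.01)/6110 = -1.8020e-03; σ = Eε = 123000 · -1.8020e-03 = -221.6 MPa.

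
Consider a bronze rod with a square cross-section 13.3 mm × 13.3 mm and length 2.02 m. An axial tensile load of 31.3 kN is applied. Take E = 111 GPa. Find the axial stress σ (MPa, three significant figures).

A = 176.9 mm².
σ = N/A = 31300/176.9 = 176.9 MPa.

177 MPa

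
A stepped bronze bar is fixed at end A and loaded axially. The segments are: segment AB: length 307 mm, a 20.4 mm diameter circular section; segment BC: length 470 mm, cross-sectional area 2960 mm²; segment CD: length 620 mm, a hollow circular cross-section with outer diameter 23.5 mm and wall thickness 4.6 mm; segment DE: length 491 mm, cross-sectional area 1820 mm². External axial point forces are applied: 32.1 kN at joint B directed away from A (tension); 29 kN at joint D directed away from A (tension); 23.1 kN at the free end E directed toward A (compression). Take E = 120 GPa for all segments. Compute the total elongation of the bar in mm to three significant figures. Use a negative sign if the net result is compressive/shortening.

0.365 mm

Internal axial forces (sectioning from the free end, tension +): N_DE = -23.1 kN, N_CD = 5.9 kN, N_BC = 5.9 kN, N_AB = 38 kN.
A_AB = 326.9 mm².
A_CD = 273.1 mm².
δ_AB = 38000·307/(326.9·120000) = 0.2974 mm
δ_BC = 5900·470/(2960·120000) = 0.007807 mm
δ_CD = 5900·620/(273.1·120000) = 0.1116 mm
δ_DE = -23100·491/(1820·120000) = -0.05193 mm
δ = Σδ_i = 0.3649 mm.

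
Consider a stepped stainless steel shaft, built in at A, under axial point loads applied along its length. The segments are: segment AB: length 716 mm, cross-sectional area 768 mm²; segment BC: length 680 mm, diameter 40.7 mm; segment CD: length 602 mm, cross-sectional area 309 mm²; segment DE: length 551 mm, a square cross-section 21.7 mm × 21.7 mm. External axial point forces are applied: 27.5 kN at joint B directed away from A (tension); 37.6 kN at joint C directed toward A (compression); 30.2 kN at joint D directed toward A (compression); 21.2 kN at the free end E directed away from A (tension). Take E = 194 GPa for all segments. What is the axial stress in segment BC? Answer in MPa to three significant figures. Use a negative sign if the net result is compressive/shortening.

-35.8 MPa

Internal axial forces (sectioning from the free end, tension +): N_DE = 21.2 kN, N_CD = -9 kN, N_BC = -46.6 kN, N_AB = -19.1 kN.
A_BC = 1301 mm².
σ_BC = N_BC/A_BC = -46600/1301 = -35.82 MPa.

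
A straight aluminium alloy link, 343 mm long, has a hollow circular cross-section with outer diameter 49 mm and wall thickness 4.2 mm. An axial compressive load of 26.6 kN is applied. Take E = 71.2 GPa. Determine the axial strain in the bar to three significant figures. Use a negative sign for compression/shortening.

-6.32e-04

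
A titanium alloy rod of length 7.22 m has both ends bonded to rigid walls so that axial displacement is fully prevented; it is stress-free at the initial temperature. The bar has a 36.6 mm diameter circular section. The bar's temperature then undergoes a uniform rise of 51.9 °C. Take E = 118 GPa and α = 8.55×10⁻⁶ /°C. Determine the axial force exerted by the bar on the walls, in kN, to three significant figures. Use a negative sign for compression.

-55.1 kN

Free thermal expansion αLΔT = 8.55e-6 · 7220 · 51.9 = 3.204 mm.
The walls impose strain ε = −(3.204)/7220 = -4.4375e-04; σ = Eε = 118000 · -4.4375e-04 = -52.36 MPa.
Wall reaction R = σ·A = -52.36·1052 = -55090 N = -55.09 kN.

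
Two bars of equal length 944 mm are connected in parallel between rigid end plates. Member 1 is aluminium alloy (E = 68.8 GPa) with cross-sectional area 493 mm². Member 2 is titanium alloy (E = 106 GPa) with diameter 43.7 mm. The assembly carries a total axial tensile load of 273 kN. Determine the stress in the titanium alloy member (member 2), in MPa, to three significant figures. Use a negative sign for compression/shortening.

150 MPa

A_2 = 1500 mm².
Equal strain + equilibrium ⇒ each member carries load in proportion to AE: A₁E₁ = 33920000 N, A₂E₂ = 159000000 N, ΣAE = 192900000 N.
σ₂ = P·E₂/ΣAE = 273000·106000/192900000 = 150 MPa.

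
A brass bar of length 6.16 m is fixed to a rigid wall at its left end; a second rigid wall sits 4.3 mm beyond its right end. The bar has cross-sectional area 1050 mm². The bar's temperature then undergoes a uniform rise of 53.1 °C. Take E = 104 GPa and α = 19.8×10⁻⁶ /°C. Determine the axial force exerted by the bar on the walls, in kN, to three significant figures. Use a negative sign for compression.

-38.6 kN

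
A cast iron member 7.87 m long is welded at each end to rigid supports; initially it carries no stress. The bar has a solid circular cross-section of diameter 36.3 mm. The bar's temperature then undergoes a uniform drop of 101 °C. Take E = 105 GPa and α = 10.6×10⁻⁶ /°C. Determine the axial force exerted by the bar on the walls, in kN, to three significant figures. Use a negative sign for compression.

Free thermal expansion αLΔT = 10.6e-6 · 7870 · -101 = -8.426 mm.
The walls impose strain ε = −(-8.426)/7870 = 1.0706e-03; σ = Eε = 105000 · 1.0706e-03 = 112.4 MPa.
Wall reaction R = σ·A = 112.4·1035 = 116300 N = 116.3 kN.

116 kN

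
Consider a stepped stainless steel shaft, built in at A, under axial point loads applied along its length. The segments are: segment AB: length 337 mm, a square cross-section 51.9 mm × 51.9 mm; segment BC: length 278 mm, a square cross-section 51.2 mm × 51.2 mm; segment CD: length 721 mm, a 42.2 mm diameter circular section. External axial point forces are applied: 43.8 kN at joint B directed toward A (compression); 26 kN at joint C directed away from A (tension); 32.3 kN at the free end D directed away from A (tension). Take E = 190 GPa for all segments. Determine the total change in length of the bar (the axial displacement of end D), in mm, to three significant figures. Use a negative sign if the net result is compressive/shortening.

Internal axial forces (sectioning from the free end, tension +): N_CD = 32.3 kN, N_BC = 58.3 kN, N_AB = 14.5 kN.
A_AB = 2694 mm².
A_BC = 2621 mm².
A_CD = 1399 mm².
δ_AB = 14500·337/(2694·190000) = 0.009548 mm
δ_BC = 58300·278/(2621·190000) = 0.03254 mm
δ_CD = 32300·721/(1399·190000) = 0.08763 mm
δ = Σδ_i = 0.1297 mm.

0.130 mm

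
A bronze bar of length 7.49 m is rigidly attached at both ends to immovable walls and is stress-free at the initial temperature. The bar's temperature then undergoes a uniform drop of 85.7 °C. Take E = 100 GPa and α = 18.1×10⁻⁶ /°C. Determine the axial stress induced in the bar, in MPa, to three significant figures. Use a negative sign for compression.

Free thermal expansion αLΔT = 18.1e-6 · 7490 · -85.7 = -11.62 mm.
The walls impose strain ε = −(-11.62)/7490 = 1.5512e-03; σ = Eε = 100000 · 1.5512e-03 = 155.1 MPa.

155 MPa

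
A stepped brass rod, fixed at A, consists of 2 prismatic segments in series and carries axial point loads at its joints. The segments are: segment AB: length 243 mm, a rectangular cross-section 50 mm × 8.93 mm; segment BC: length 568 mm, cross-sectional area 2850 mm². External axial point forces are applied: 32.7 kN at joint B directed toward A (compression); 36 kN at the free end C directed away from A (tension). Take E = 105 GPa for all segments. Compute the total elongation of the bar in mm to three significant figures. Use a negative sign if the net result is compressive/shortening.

0.0854 mm

Internal axial forces (sectioning from the free end, tension +): N_BC = 36 kN, N_AB = 3.3 kN.
A_AB = 446.5 mm².
δ_AB = 3300·243/(446.5·105000) = 0.0171 mm
δ_BC = 36000·568/(2850·105000) = 0.06833 mm
δ = Σδ_i = 0.08544 mm.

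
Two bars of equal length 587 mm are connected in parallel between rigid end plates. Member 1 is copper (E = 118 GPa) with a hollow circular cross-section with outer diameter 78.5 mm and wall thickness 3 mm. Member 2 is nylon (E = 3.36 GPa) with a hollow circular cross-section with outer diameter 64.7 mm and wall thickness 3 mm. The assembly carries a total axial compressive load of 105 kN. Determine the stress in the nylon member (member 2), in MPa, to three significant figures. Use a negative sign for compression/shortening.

-4.11 MPa

A_1 = 711.6 mm².
A_2 = 581.5 mm².
Equal strain + equilibrium ⇒ each member carries load in proportion to AE: A₁E₁ = 83970000 N, A₂E₂ = 1954000 N, ΣAE = 85920000 N.
σ₂ = P·E₂/ΣAE = -105000·3360/85920000 = -4.106 MPa.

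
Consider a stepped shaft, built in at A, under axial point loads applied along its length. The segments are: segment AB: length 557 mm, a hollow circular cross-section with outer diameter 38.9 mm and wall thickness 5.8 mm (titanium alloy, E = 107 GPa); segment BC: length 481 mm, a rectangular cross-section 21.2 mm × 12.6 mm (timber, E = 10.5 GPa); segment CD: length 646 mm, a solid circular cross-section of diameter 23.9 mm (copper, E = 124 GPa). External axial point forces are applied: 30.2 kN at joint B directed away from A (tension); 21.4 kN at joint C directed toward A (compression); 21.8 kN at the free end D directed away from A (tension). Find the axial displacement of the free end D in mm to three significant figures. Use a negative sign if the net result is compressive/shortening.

0.586 mm

Internal axial forces (sectioning from the free end, tension +): N_CD = 21.8 kN, N_BC = 0.4 kN, N_AB = 30.6 kN.
A_AB = 603.1 mm².
A_BC = 267.1 mm².
A_CD = 448.6 mm².
δ_AB = 30600·557/(603.1·107000) = 0.2641 mm
δ_BC = 400·481/(267.1·10500) = 0.0686 mm
δ_CD = 21800·646/(448.6·124000) = 0.2532 mm
δ = Σδ_i = 0.5859 mm.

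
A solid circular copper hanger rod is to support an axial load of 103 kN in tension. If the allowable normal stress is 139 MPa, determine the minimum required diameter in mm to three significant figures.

Required area A ≥ P/σ_allow = 103000/139 = 741 mm².
For a solid circular section, d ≥ √(4A/π) = 30.72 mm.

30.7 mm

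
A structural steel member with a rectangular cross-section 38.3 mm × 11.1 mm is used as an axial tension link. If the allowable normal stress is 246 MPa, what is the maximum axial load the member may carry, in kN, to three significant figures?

105 kN

A = 425.1 mm².
P_max = σ_allow · A = 246 · 425.1 = 104600 N = 104.6 kN.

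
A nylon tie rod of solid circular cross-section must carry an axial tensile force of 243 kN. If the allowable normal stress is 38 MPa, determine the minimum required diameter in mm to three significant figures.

Required area A ≥ P/σ_allow = 243000/38 = 6395 mm².
For a solid circular section, d ≥ √(4A/π) = 90.23 mm.

90.2 mm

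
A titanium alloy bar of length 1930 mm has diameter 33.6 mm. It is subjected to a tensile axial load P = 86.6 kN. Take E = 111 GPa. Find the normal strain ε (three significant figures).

8.80e-04

A = 886.7 mm².
σ = N/A = 97.67 MPa; ε = σ/E = 97.67/111000 = 8.799e-04.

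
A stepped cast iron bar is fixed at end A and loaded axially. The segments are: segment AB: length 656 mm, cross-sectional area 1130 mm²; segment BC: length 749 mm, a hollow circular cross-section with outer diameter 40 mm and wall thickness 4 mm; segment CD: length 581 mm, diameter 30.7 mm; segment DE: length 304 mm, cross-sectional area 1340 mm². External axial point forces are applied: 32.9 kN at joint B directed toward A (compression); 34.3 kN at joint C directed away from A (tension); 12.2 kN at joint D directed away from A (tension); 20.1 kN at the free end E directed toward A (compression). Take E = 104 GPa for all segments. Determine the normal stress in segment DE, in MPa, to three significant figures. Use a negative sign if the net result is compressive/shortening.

-15.0 MPa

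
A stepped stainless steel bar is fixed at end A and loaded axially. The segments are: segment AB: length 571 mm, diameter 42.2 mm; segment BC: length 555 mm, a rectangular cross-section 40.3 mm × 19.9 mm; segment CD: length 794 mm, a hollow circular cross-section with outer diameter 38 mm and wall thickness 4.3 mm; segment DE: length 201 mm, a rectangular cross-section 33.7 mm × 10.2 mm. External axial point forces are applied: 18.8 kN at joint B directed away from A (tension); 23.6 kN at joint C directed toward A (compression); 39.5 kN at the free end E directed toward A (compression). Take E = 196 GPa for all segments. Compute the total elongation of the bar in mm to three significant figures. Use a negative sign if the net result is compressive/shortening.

Internal axial forces (sectioning from the free end, tension +): N_DE = -39.5 kN, N_CD = -39.5 kN, N_BC = -63.1 kN, N_AB = -44.3 kN.
A_AB = 1399 mm².
A_BC = 802 mm².
A_CD = 455.2 mm².
A_DE = 343.7 mm².
δ_AB = -44300·571/(1399·196000) = -0.09227 mm
δ_BC = -63100·555/(802·196000) = -0.2228 mm
δ_CD = -39500·794/(455.2·196000) = -0.3515 mm
δ_DE = -39500·201/(343.7·196000) = -0.1178 mm
δ = Σδ_i = -0.7844 mm.

-0.784 mm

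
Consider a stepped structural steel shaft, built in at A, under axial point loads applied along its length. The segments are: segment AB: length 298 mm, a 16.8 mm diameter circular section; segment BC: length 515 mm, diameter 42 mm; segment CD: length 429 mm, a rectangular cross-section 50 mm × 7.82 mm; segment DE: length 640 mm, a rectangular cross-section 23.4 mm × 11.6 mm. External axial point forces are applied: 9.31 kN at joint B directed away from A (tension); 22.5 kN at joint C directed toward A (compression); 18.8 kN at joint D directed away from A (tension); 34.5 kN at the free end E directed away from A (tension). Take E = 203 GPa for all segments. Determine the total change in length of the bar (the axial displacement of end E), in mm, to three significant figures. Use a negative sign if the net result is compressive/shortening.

Internal axial forces (sectioning from the free end, tension +): N_DE = 34.5 kN, N_CD = 53.3 kN, N_BC = 30.8 kN, N_AB = 40.11 kN.
A_AB = 221.7 mm².
A_BC = 1385 mm².
A_CD = 391 mm².
A_DE = 271.4 mm².
δ_AB = 40110·298/(221.7·203000) = 0.2656 mm
δ_BC = 30800·515/(1385·203000) = 0.0564 mm
δ_CD = 53300·429/(391·203000) = 0.2881 mm
δ_DE = 34500·640/(271.4·203000) = 0.4007 mm
δ = Σδ_i = 1.011 mm.

1.01 mm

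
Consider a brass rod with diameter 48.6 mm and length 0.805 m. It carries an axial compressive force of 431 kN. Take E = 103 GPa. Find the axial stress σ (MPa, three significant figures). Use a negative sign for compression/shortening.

-232 MPa

A = 1855 mm².
σ = N/A = -431000/1855 = -232.3 MPa.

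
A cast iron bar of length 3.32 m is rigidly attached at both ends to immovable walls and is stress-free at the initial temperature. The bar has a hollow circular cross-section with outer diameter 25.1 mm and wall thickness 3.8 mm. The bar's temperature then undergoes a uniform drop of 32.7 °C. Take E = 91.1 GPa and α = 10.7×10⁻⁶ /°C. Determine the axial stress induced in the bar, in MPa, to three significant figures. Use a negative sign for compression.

Free thermal expansion αLΔT = 10.7e-6 · 3320 · -32.7 = -1.162 mm.
The walls impose strain ε = −(-1.162)/3320 = 3.4989e-04; σ = Eε = 91100 · 3.4989e-04 = 31.87 MPa.

31.9 MPa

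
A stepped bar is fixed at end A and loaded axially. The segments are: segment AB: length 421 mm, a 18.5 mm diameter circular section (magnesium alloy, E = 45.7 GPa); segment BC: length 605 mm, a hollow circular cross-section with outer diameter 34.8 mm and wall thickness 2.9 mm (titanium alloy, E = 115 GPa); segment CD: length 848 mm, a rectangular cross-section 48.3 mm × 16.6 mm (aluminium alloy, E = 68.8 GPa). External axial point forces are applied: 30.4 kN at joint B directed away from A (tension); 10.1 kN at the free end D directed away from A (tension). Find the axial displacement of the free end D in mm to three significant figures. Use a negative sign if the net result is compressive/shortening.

1.73 mm

Internal axial forces (sectioning from the free end, tension +): N_CD = 10.1 kN, N_BC = 10.1 kN, N_AB = 40.5 kN.
A_AB = 268.8 mm².
A_BC = 290.6 mm².
A_CD = 801.8 mm².
δ_AB = 40500·421/(268.8·45700) = 1.388 mm
δ_BC = 10100·605/(290.6·115000) = 0.1828 mm
δ_CD = 10100·848/(801.8·68800) = 0.1553 mm
δ = Σδ_i = 1.726 mm.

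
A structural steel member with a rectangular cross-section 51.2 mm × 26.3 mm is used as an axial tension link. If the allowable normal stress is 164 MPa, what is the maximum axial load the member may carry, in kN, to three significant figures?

221 kN

A = 1347 mm².
P_max = σ_allow · A = 164 · 1347 = 220800 N = 220.8 kN.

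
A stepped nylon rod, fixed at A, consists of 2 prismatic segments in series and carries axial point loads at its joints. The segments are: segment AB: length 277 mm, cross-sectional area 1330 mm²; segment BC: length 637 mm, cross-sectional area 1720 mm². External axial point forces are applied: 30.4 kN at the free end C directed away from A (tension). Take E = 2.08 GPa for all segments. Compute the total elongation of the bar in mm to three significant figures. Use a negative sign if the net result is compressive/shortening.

Internal axial forces (sectioning from the free end, tension +): N_BC = 30.4 kN, N_AB = 30.4 kN.
δ_AB = 30400·277/(1330·2080) = 3.044 mm
δ_BC = 30400·637/(1720·2080) = 5.413 mm
δ = Σδ_i = 8.457 mm.

8.46 mm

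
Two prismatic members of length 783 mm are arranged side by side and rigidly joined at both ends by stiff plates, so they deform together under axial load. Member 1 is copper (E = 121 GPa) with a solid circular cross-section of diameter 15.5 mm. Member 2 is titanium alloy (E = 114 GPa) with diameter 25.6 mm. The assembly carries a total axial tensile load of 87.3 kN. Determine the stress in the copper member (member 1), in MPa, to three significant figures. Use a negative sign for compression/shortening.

130 MPa

A_1 = 188.7 mm².
A_2 = 514.7 mm².
Equal strain + equilibrium ⇒ each member carries load in proportion to AE: A₁E₁ = 22830000 N, A₂E₂ = 58680000 N, ΣAE = 81510000 N.
σ₁ = P·E₁/ΣAE = 87300·121000/81510000 = 129.6 MPa.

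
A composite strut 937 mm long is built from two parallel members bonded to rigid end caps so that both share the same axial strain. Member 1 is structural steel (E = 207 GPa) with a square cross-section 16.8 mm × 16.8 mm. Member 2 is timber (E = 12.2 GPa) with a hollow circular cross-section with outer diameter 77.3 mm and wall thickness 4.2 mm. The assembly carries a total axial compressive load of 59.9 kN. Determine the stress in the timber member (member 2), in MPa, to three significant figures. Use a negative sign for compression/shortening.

A_1 = 282.2 mm².
A_2 = 964.5 mm².
Equal strain + equilibrium ⇒ each member carries load in proportion to AE: A₁E₁ = 58420000 N, A₂E₂ = 11770000 N, ΣAE = 70190000 N.
σ₂ = P·E₂/ΣAE = -59900·12200/70190000 = -10.41 MPa.

-10.4 MPa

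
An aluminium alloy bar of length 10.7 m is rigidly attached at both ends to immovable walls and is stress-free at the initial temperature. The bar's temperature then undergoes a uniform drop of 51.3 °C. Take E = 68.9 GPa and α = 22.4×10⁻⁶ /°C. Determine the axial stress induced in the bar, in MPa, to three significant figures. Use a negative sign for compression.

Free thermal expansion αLΔT = 22.4e-6 · 10700 · -51.3 = -12.3 mm.
The walls impose strain ε = −(-12.3)/10700 = 1.1491e-03; σ = Eε = 68900 · 1.1491e-03 = 79.17 MPa.

79.2 MPa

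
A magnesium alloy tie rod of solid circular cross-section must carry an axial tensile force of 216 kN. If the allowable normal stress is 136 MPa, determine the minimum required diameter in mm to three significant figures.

Required area A ≥ P/σ_allow = 216000/136 = 1588 mm².
For a solid circular section, d ≥ √(4A/π) = 44.97 mm.

45.0 mm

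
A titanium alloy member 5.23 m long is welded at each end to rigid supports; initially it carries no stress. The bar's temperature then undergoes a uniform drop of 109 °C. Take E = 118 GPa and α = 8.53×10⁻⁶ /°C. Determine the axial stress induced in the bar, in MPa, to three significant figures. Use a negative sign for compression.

110 MPa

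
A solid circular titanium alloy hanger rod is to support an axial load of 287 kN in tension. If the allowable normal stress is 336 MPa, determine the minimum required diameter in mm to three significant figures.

33.0 mm

Required area A ≥ P/σ_allow = 287000/336 = 854.2 mm².
For a solid circular section, d ≥ √(4A/π) = 32.98 mm.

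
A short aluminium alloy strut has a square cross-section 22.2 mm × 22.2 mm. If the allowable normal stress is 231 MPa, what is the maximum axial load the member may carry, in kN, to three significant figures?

114 kN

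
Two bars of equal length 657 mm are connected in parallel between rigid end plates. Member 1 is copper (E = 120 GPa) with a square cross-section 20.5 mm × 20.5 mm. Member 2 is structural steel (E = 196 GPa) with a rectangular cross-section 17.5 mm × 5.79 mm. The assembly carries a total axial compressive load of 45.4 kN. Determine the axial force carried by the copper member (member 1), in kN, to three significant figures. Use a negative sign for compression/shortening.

A_1 = 420.2 mm².
A_2 = 101.3 mm².
Equal strain + equilibrium ⇒ each member carries load in proportion to AE: A₁E₁ = 50430000 N, A₂E₂ = 19860000 N, ΣAE = 70290000 N.
F₁ = P·A₁E₁/ΣAE = -45400·50430000/70290000 = -32570 N.

-32.6 kN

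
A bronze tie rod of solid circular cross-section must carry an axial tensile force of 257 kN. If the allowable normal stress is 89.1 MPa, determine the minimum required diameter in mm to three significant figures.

60.6 mm

Required area A ≥ P/σ_allow = 257000/89.1 = 2884 mm².
For a solid circular section, d ≥ √(4A/π) = 60.6 mm.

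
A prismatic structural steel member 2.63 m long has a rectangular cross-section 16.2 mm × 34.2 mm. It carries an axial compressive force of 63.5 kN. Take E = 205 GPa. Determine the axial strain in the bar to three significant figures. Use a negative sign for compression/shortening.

-5.59e-04

A = 554 mm².
σ = N/A = -114.6 MPa; ε = σ/E = -114.6/205000 = -5.591e-04.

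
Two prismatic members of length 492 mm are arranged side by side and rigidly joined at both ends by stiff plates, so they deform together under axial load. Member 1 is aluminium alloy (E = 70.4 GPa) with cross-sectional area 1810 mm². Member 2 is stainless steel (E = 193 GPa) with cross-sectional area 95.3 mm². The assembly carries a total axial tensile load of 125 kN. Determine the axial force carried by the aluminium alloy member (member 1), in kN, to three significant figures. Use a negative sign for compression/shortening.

109 kN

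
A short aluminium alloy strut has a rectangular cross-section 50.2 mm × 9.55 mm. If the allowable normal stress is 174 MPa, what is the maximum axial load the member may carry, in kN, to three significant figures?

83.4 kN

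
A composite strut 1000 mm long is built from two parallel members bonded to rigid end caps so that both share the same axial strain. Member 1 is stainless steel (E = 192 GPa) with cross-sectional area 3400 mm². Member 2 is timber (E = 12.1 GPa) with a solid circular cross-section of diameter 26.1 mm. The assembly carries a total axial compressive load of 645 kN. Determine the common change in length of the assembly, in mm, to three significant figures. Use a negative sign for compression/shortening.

A_2 = 535 mm².
Equal strain + equilibrium ⇒ each member carries load in proportion to AE: A₁E₁ = 652800000 N, A₂E₂ = 6474000 N, ΣAE = 659300000 N.
δ = PL/ΣAE = -645000·1000/659300000 = -0.9783 mm.

-0.978 mm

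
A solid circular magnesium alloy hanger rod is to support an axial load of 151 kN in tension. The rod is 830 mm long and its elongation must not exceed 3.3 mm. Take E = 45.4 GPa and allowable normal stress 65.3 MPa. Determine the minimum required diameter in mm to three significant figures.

54.3 mm

Required area A ≥ P/σ_allow = 151000/65.3 = 2312 mm².
For a solid circular section, d ≥ √(4A/π) = 54.26 mm.
Elongation limit: A ≥ PL/(Eδ_allow) = 151000·830/(45400·3.3) = 836.5 mm² ⇒ d ≥ 32.64 mm.
The stress limit governs.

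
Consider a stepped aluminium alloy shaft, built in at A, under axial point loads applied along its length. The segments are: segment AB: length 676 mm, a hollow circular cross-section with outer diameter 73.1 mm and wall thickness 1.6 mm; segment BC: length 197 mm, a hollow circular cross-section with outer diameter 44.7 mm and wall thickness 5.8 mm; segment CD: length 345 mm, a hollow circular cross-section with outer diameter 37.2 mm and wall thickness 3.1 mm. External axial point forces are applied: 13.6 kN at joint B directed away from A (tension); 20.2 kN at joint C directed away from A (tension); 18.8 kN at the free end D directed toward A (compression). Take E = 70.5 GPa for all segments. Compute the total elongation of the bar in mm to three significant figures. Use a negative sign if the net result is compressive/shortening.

0.129 mm

Internal axial forces (sectioning from the free end, tension +): N_CD = -18.8 kN, N_BC = 1.4 kN, N_AB = 15 kN.
A_AB = 359.4 mm².
A_BC = 708.8 mm².
A_CD = 332.1 mm².
δ_AB = 15000·676/(359.4·70500) = 0.4002 mm
δ_BC = 1400·197/(708.8·70500) = 0.005519 mm
δ_CD = -18800·345/(332.1·70500) = -0.277 mm
δ = Σδ_i = 0.1287 mm.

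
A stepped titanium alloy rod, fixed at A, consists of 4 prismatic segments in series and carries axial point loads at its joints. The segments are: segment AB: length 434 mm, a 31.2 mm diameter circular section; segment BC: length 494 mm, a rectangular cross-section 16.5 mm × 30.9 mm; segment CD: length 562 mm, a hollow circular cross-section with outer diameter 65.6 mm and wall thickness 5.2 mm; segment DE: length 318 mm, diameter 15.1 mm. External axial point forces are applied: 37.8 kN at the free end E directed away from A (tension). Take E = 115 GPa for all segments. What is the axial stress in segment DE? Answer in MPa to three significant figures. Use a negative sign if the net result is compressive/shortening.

211 MPa

Internal axial forces (sectioning from the free end, tension +): N_DE = 37.8 kN, N_CD = 37.8 kN, N_BC = 37.8 kN, N_AB = 37.8 kN.
A_DE = 179.1 mm².
σ_DE = N_DE/A_DE = 37800/179.1 = 211.1 MPa.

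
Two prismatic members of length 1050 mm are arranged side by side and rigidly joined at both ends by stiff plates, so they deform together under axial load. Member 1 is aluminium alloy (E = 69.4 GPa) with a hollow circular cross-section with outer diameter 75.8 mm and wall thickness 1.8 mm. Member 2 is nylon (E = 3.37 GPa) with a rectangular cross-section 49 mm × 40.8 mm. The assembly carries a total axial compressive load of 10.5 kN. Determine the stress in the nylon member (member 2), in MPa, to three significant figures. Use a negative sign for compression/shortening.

A_1 = 418.5 mm².
A_2 = 1999 mm².
Equal strain + equilibrium ⇒ each member carries load in proportion to AE: A₁E₁ = 29040000 N, A₂E₂ = 6737000 N, ΣAE = 35780000 N.
σ₂ = P·E₂/ΣAE = -10500·3370/35780000 = -0.989 MPa.

-0.989 MPa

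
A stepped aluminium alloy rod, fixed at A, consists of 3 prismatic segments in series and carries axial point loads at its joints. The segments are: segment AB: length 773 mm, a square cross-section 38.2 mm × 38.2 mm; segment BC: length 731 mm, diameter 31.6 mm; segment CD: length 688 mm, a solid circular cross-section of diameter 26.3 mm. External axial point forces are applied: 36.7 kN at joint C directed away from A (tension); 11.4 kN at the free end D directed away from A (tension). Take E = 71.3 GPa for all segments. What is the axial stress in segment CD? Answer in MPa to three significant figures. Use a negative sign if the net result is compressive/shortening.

Internal axial forces (sectioning from the free end, tension +): N_CD = 11.4 kN, N_BC = 48.1 kN, N_AB = 48.1 kN.
A_CD = 543.3 mm².
σ_CD = N_CD/A_CD = 11400/543.3 = 20.98 MPa.

21.0 MPa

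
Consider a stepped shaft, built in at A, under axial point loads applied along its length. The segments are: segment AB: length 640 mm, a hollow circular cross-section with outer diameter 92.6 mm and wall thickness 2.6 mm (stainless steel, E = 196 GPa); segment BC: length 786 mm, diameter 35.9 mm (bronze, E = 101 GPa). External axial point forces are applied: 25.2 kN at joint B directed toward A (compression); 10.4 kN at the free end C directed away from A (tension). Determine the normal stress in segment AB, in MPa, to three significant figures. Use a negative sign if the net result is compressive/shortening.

-20.1 MPa

Internal axial forces (sectioning from the free end, tension +): N_BC = 10.4 kN, N_AB = -14.8 kN.
A_AB = 735.1 mm².
σ_AB = N_AB/A_AB = -14800/735.1 = -20.13 MPa.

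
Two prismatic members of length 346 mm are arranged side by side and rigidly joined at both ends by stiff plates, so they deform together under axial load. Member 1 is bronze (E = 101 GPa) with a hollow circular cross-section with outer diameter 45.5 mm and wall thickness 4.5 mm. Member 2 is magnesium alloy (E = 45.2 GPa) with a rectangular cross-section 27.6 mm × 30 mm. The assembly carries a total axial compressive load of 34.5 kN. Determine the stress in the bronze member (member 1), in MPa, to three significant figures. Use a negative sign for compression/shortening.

A_1 = 579.6 mm².
A_2 = 828 mm².
Equal strain + equilibrium ⇒ each member carries load in proportion to AE: A₁E₁ = 58540000 N, A₂E₂ = 37430000 N, ΣAE = 95970000 N.
σ₁ = P·E₁/ΣAE = -34500·101000/95970000 = -36.31 MPa.

-36.3 MPa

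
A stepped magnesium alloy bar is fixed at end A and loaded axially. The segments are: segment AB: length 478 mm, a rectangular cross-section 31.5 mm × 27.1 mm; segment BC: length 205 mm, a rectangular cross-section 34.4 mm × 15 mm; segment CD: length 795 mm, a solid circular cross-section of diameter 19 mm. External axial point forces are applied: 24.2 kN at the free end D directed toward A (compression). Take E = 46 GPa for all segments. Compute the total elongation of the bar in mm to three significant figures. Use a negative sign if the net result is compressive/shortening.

-1.98 mm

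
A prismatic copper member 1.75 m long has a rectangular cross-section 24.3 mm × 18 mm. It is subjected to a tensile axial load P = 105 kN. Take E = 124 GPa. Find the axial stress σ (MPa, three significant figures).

240 MPa

A = 437.4 mm².
σ = N/A = 105000/437.4 = 240.1 MPa.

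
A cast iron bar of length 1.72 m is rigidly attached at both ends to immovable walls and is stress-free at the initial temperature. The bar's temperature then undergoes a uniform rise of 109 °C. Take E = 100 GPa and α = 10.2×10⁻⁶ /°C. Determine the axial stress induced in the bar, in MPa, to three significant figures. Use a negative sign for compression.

-111 MPa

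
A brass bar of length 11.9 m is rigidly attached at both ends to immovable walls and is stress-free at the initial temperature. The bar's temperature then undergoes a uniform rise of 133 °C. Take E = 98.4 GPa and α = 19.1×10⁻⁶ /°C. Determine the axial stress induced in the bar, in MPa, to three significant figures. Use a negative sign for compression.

Free thermal expansion αLΔT = 19.1e-6 · 11900 · 133 = 30.23 mm.
The walls impose strain ε = −(30.23)/11900 = -2.5403e-03; σ = Eε = 98400 · -2.5403e-03 = -250 MPa.

-250 MPa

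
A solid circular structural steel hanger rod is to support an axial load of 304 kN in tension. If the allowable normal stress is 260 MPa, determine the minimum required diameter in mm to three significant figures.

Required area A ≥ P/σ_allow = 304000/260 = 1169 mm².
For a solid circular section, d ≥ √(4A/π) = 38.58 mm.

38.6 mm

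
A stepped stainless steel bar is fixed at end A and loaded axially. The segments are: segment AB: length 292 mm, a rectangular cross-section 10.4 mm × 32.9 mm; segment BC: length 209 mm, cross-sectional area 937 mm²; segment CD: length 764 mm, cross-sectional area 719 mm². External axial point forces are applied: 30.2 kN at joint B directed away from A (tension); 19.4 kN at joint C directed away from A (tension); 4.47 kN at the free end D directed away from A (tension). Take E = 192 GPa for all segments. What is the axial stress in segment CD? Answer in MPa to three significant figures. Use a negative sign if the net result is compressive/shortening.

6.22 MPa

Internal axial forces (sectioning from the free end, tension +): N_CD = 4.47 kN, N_BC = 23.87 kN, N_AB = 54.07 kN.
σ_CD = N_CD/A_CD = 4470/719 = 6.217 MPa.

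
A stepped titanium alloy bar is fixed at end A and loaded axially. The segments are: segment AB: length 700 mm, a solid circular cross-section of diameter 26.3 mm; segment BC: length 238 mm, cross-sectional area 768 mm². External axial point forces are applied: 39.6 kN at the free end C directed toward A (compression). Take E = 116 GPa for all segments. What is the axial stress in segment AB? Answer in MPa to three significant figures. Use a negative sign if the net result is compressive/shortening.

-72.9 MPa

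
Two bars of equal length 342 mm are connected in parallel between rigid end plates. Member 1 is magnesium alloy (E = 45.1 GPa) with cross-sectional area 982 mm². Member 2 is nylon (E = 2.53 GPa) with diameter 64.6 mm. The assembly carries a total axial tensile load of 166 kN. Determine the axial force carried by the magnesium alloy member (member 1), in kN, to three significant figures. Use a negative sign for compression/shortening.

A_2 = 3278 mm².
Equal strain + equilibrium ⇒ each member carries load in proportion to AE: A₁E₁ = 44290000 N, A₂E₂ = 8292000 N, ΣAE = 52580000 N.
F₁ = P·A₁E₁/ΣAE = 166000·44290000/52580000 = 139800 N.

140 kN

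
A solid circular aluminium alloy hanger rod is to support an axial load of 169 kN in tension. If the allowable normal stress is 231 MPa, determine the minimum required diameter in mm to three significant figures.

30.5 mm

Required area A ≥ P/σ_allow = 169000/231 = 731.6 mm².
For a solid circular section, d ≥ √(4A/π) = 30.52 mm.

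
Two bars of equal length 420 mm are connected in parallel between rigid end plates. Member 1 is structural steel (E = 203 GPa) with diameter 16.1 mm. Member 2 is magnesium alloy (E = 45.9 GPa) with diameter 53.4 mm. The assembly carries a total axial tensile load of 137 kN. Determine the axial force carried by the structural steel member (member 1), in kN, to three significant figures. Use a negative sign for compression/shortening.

A_1 = 203.6 mm².
A_2 = 2240 mm².
Equal strain + equilibrium ⇒ each member carries load in proportion to AE: A₁E₁ = 41330000 N, A₂E₂ = 102800000 N, ΣAE = 144100000 N.
F₁ = P·A₁E₁/ΣAE = 137000·41330000/144100000 = 39280 N.

39.3 kN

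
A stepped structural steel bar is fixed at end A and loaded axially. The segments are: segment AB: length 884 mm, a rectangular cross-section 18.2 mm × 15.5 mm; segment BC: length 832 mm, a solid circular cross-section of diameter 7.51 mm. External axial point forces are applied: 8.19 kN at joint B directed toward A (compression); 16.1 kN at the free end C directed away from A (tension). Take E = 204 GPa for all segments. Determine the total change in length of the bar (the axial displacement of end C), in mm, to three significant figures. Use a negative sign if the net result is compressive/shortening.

1.60 mm

Internal axial forces (sectioning from the free end, tension +): N_BC = 16.1 kN, N_AB = 7.91 kN.
A_AB = 282.1 mm².
A_BC = 44.3 mm².
δ_AB = 7910·884/(282.1·204000) = 0.1215 mm
δ_BC = 16100·832/(44.3·204000) = 1.482 mm
δ = Σδ_i = 1.604 mm.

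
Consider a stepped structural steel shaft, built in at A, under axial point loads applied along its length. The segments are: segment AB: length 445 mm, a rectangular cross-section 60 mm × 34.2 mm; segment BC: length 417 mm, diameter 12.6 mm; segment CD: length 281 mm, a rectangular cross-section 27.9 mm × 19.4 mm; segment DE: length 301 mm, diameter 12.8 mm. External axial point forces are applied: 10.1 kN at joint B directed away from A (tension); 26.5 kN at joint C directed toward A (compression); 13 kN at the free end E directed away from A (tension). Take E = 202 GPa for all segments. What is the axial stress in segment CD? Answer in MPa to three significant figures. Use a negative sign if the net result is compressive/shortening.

Internal axial forces (sectioning from the free end, tension +): N_DE = 13 kN, N_CD = 13 kN, N_BC = -13.5 kN, N_AB = -3.4 kN.
A_CD = 541.3 mm².
σ_CD = N_CD/A_CD = 13000/541.3 = 24.02 MPa.

24.0 MPa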